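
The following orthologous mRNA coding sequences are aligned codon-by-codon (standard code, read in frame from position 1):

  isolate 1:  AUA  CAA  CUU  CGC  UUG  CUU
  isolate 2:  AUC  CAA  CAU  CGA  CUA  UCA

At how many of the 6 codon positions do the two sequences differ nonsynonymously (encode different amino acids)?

Codon 1: AUA Ile / AUC Ile — synonymous.
Codon 2: CAA Gln / CAA Gln — identical.
Codon 3: CUU Leu / CAU His — nonsynonymous.
Codon 4: CGC Arg / CGA Arg — synonymous.
Codon 5: UUG Leu / CUA Leu — synonymous.
Codon 6: CUU Leu / UCA Ser — nonsynonymous.
Nonsynonymous differences: 2.

2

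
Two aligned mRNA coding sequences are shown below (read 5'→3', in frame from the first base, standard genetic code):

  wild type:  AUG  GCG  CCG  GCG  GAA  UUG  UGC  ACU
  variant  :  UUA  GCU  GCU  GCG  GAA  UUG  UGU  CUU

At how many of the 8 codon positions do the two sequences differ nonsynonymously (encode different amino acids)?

Codon 1: AUG Met / UUA Leu — nonsynonymous.
Codon 2: GCG Ala / GCU Ala — synonymous.
Codon 3: CCG Pro / GCU Ala — nonsynonymous.
Codon 4: GCG Ala / GCG Ala — identical.
Codon 5: GAA Glu / GAA Glu — identical.
Codon 6: UUG Leu / UUG Leu — identical.
Codon 7: UGC Cys / UGU Cys — synonymous.
Codon 8: ACU Thr / CUU Leu — nonsynonymous.
Nonsynonymous differences: 3.

3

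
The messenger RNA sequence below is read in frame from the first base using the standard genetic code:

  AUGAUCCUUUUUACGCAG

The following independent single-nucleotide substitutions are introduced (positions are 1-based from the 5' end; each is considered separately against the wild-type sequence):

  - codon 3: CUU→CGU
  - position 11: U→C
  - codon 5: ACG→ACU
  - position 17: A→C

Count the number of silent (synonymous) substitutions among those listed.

Codon 3: CUU (Leu) → CGU (Arg) — missense.
Codon 4: UUU (Phe) → UCU (Ser) — missense.
Codon 5: ACG (Thr) → ACU (Thr) — synonymous.
Codon 6: CAG (Gln) → CCG (Pro) — missense.
Synonymous: 1 of 4.

1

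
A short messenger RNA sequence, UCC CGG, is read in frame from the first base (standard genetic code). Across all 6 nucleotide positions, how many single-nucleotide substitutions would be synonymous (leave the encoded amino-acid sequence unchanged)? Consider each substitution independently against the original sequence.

7

Codon 1 (UCC, Ser): 3 synonymous substitutions.
Codon 2 (CGG, Arg): 4 synonymous substitutions.
Total: 3 + 4 = 7.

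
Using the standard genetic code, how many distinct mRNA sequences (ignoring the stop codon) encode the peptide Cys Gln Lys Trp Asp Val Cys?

Cys: 2 codons.
Gln: 2 codons.
Lys: 2 codons.
Trp: 1 codon.
Asp: 2 codons.
Val: 4 codons.
Cys: 2 codons.
2 × 2 × 2 × 1 × 2 × 4 × 2 = 128.

128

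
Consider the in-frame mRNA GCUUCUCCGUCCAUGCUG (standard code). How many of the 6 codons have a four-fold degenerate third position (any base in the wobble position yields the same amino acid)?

Codon 1 GCU (Ala): third position 4-fold.
Codon 2 UCU (Ser): third position 4-fold.
Codon 3 CCG (Pro): third position 4-fold.
Codon 4 UCC (Ser): third position 4-fold.
Codon 5 AUG (Met): third position 1-fold.
Codon 6 CUG (Leu): third position 4-fold.
Four-fold degenerate third positions: 5.

5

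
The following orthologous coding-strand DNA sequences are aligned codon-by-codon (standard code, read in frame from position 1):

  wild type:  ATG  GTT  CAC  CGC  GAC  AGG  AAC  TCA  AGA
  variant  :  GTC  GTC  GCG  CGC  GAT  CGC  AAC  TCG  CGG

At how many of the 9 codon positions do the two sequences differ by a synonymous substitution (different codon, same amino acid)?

5

Codon 1: ATG Met / GTC Val — nonsynonymous.
Codon 2: GTT Val / GTC Val — synonymous.
Codon 3: CAC His / GCG Ala — nonsynonymous.
Codon 4: CGC Arg / CGC Arg — identical.
Codon 5: GAC Asp / GAT Asp — synonymous.
Codon 6: AGG Arg / CGC Arg — synonymous.
Codon 7: AAC Asn / AAC Asn — identical.
Codon 8: TCA Ser / TCG Ser — synonymous.
Codon 9: AGA Arg / CGG Arg — synonymous.
Synonymous differences: 5.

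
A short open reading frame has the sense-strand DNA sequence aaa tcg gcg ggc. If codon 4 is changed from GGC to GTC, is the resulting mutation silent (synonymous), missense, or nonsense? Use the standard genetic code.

Position 11 falls in codon 4: GGC → Gly.
After the substitution the codon is GTC → Val.
Gly ≠ Val, so this is a missense mutation.

missense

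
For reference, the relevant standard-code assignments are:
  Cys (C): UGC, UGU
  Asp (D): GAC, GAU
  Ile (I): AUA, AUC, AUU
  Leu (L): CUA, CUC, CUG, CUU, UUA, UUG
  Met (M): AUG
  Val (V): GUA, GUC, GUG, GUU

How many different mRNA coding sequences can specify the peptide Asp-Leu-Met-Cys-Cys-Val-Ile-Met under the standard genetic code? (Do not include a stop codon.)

Asp: 2 codons.
Leu: 6 codons.
Met: 1 codon.
Cys: 2 codons.
Cys: 2 codons.
Val: 4 codons.
Ile: 3 codons.
Met: 1 codon.
2 × 6 × 1 × 2 × 2 × 4 × 3 × 1 = 576.

576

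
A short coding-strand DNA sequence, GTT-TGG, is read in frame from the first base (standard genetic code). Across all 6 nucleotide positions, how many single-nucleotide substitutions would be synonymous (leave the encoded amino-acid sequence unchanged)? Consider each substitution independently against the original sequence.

Codon 1 (GTT, Val): 3 synonymous substitutions.
Codon 2 (TGG, Trp): 0 synonymous substitutions.
Total: 3 + 0 = 3.

3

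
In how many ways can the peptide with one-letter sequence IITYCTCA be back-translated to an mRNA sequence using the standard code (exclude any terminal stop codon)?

4608

Ile: 3 codons.
Ile: 3 codons.
Thr: 4 codons.
Tyr: 2 codons.
Cys: 2 codons.
Thr: 4 codons.
Cys: 2 codons.
Ala: 4 codons.
3 × 3 × 4 × 2 × 2 × 4 × 2 × 4 = 4608.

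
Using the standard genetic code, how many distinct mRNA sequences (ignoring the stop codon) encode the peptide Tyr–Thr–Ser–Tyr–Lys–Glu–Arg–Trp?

2304

Tyr: 2 codons.
Thr: 4 codons.
Ser: 6 codons.
Tyr: 2 codons.
Lys: 2 codons.
Glu: 2 codons.
Arg: 6 codons.
Trp: 1 codon.
2 × 4 × 6 × 2 × 2 × 2 × 6 × 1 = 2304.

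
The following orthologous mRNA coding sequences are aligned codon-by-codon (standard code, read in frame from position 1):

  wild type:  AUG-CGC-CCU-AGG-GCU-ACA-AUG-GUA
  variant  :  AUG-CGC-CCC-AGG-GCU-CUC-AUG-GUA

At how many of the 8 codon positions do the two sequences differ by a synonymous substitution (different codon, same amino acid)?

Codon 1: AUG Met / AUG Met — identical.
Codon 2: CGC Arg / CGC Arg — identical.
Codon 3: CCU Pro / CCC Pro — synonymous.
Codon 4: AGG Arg / AGG Arg — identical.
Codon 5: GCU Ala / GCU Ala — identical.
Codon 6: ACA Thr / CUC Leu — nonsynonymous.
Codon 7: AUG Met / AUG Met — identical.
Codon 8: GUA Val / GUA Val — identical.
Synonymous differences: 1.

1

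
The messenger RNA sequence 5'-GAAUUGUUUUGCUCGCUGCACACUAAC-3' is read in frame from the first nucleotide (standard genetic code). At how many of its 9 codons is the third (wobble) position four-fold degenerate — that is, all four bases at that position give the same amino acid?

Codon 1 GAA (Glu): third position 2-fold.
Codon 2 UUG (Leu): third position 2-fold.
Codon 3 UUU (Phe): third position 2-fold.
Codon 4 UGC (Cys): third position 2-fold.
Codon 5 UCG (Ser): third position 4-fold.
Codon 6 CUG (Leu): third position 4-fold.
Codon 7 CAC (His): third position 2-fold.
Codon 8 ACU (Thr): third position 4-fold.
Codon 9 AAC (Asn): third position 2-fold.
Four-fold degenerate third positions: 3.

3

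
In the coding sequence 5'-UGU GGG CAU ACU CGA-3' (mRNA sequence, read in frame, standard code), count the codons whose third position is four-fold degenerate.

3

Codon 1 UGU (Cys): third position 2-fold.
Codon 2 GGG (Gly): third position 4-fold.
Codon 3 CAU (His): third position 2-fold.
Codon 4 ACU (Thr): third position 4-fold.
Codon 5 CGA (Arg): third position 4-fold.
Four-fold degenerate third positions: 3.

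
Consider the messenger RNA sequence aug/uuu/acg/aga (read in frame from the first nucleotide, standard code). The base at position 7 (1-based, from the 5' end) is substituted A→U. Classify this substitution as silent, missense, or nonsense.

missense

Position 7 falls in codon 3: ACG → Thr.
After the substitution the codon is UCG → Ser.
Thr ≠ Ser, so this is a missense mutation.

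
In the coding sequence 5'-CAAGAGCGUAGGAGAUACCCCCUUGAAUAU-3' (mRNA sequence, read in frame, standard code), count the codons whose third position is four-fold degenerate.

3

Codon 1 CAA (Gln): third position 2-fold.
Codon 2 GAG (Glu): third position 2-fold.
Codon 3 CGU (Arg): third position 4-fold.
Codon 4 AGG (Arg): third position 2-fold.
Codon 5 AGA (Arg): third position 2-fold.
Codon 6 UAC (Tyr): third position 2-fold.
Codon 7 CCC (Pro): third position 4-fold.
Codon 8 CUU (Leu): third position 4-fold.
Codon 9 GAA (Glu): third position 2-fold.
Codon 10 UAU (Tyr): third position 2-fold.
Four-fold degenerate third positions: 3.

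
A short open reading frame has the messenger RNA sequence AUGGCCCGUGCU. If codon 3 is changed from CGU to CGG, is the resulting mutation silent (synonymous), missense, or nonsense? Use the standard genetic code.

Position 9 falls in codon 3: CGU → Arg.
After the substitution the codon is CGG → Arg.
Both encode Arg, so the change is synonymous.

silent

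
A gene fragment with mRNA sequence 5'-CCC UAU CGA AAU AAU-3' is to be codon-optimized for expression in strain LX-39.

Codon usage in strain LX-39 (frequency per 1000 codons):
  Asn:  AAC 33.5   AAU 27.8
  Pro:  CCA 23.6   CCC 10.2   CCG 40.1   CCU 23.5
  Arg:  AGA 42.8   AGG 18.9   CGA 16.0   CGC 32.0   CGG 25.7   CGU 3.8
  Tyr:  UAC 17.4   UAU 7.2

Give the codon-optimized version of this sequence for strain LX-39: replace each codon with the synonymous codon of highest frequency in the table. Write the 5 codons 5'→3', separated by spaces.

CCG UAC AGA AAC AAC

Codon 1 (Pro): best is CCG at 40.1.
Codon 2 (Tyr): best is UAC at 17.4.
Codon 3 (Arg): best is AGA at 42.8.
Codon 4 (Asn): best is AAC at 33.5.
Codon 5 (Asn): best is AAC at 33.5.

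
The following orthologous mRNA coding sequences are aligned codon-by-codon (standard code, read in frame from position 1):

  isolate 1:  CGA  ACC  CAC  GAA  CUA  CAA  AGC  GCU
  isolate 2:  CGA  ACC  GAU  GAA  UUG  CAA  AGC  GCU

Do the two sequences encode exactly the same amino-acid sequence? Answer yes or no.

no

Codon 1: CGA Arg / CGA Arg — identical.
Codon 2: ACC Thr / ACC Thr — identical.
Codon 3: CAC His / GAU Asp — nonsynonymous.
Codon 4: GAA Glu / GAA Glu — identical.
Codon 5: CUA Leu / UUG Leu — synonymous.
Codon 6: CAA Gln / CAA Gln — identical.
Codon 7: AGC Ser / AGC Ser — identical.
Codon 8: GCU Ala / GCU Ala — identical.
Nonsynonymous differences: 1 → different protein.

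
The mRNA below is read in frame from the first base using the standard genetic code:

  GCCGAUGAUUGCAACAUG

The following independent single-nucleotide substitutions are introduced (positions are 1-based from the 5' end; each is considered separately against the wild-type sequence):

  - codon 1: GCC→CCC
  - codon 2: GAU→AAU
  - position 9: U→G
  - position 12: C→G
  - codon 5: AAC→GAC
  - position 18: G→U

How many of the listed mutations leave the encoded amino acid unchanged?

Codon 1: GCC (Ala) → CCC (Pro) — missense.
Codon 2: GAU (Asp) → AAU (Asn) — missense.
Codon 3: GAU (Asp) → GAG (Glu) — missense.
Codon 4: UGC (Cys) → UGG (Trp) — missense.
Codon 5: AAC (Asn) → GAC (Asp) — missense.
Codon 6: AUG (Met) → AUU (Ile) — missense.
Synonymous: 0 of 6.

0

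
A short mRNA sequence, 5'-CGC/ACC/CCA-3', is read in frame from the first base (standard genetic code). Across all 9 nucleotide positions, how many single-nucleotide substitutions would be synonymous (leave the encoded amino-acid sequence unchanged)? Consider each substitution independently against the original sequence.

Codon 1 (CGC, Arg): 3 synonymous substitutions.
Codon 2 (ACC, Thr): 3 synonymous substitutions.
Codon 3 (CCA, Pro): 3 synonymous substitutions.
Total: 3 + 3 + 3 = 9.

9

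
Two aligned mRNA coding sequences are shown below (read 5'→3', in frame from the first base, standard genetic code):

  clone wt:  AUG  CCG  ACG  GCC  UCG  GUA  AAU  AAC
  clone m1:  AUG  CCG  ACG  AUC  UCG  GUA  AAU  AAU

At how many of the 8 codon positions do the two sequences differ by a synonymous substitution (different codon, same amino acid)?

1

Codon 1: AUG Met / AUG Met — identical.
Codon 2: CCG Pro / CCG Pro — identical.
Codon 3: ACG Thr / ACG Thr — identical.
Codon 4: GCC Ala / AUC Ile — nonsynonymous.
Codon 5: UCG Ser / UCG Ser — identical.
Codon 6: GUA Val / GUA Val — identical.
Codon 7: AAU Asn / AAU Asn — identical.
Codon 8: AAC Asn / AAU Asn — synonymous.
Synonymous differences: 1.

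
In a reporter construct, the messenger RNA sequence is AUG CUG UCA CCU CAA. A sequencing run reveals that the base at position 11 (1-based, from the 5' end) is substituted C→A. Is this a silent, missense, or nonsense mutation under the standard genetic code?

missense

Position 11 falls in codon 4: CCU → Pro.
After the substitution the codon is CAU → His.
Pro ≠ His, so this is a missense mutation.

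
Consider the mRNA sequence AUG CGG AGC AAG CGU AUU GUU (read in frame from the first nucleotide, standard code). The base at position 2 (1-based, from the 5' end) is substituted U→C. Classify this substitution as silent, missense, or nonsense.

Position 2 falls in codon 1: AUG → Met.
After the substitution the codon is ACG → Thr.
Met ≠ Thr, so this is a missense mutation.

missense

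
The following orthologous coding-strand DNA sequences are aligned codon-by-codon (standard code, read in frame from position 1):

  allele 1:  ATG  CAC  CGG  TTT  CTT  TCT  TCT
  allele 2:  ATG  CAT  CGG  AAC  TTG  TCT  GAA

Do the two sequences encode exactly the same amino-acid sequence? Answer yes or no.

no

Codon 1: ATG Met / ATG Met — identical.
Codon 2: CAC His / CAT His — synonymous.
Codon 3: CGG Arg / CGG Arg — identical.
Codon 4: TTT Phe / AAC Asn — nonsynonymous.
Codon 5: CTT Leu / TTG Leu — synonymous.
Codon 6: TCT Ser / TCT Ser — identical.
Codon 7: TCT Ser / GAA Glu — nonsynonymous.
Nonsynonymous differences: 2 → different protein.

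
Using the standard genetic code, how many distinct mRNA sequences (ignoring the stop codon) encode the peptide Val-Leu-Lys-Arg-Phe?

Val: 4 codons.
Leu: 6 codons.
Lys: 2 codons.
Arg: 6 codons.
Phe: 2 codons.
4 × 6 × 2 × 6 × 2 = 576.

576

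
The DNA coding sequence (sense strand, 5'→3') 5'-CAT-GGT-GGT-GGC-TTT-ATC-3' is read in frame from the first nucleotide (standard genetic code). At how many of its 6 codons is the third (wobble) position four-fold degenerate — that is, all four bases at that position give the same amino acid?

Codon 1 CAT (His): third position 2-fold.
Codon 2 GGT (Gly): third position 4-fold.
Codon 3 GGT (Gly): third position 4-fold.
Codon 4 GGC (Gly): third position 4-fold.
Codon 5 TTT (Phe): third position 2-fold.
Codon 6 ATC (Ile): third position 3-fold.
Four-fold degenerate third positions: 3.

3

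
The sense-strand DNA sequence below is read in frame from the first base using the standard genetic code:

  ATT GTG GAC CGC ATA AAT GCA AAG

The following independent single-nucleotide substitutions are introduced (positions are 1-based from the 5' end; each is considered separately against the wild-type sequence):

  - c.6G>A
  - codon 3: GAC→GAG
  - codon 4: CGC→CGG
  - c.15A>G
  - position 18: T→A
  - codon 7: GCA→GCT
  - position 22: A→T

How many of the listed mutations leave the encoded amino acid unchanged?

3

Codon 2: GTG (Val) → GTA (Val) — synonymous.
Codon 3: GAC (Asp) → GAG (Glu) — missense.
Codon 4: CGC (Arg) → CGG (Arg) — synonymous.
Codon 5: ATA (Ile) → ATG (Met) — missense.
Codon 6: AAT (Asn) → AAA (Lys) — missense.
Codon 7: GCA (Ala) → GCT (Ala) — synonymous.
Codon 8: AAG (Lys) → TAG (Stop) — nonsense.
Synonymous: 3 of 7.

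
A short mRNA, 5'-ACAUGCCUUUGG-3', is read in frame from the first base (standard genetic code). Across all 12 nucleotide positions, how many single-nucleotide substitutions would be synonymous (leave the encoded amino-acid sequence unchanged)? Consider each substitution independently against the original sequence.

7

Codon 1 (ACA, Thr): 3 synonymous substitutions.
Codon 2 (UGC, Cys): 1 synonymous substitution.
Codon 3 (CUU, Leu): 3 synonymous substitutions.
Codon 4 (UGG, Trp): 0 synonymous substitutions.
Total: 3 + 1 + 3 + 0 = 7.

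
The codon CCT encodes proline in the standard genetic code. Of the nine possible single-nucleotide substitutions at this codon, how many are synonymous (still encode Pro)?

3

Position 1: none → 0 synonymous.
Position 2: none → 0 synonymous.
Position 3: CCC, CCA, CCG → 3 synonymous.
Total: 0 + 0 + 3 = 3.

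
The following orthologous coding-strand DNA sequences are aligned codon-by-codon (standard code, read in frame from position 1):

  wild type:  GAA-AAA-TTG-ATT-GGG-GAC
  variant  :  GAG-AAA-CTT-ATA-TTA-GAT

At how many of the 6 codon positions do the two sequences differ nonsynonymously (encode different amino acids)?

Codon 1: GAA Glu / GAG Glu — synonymous.
Codon 2: AAA Lys / AAA Lys — identical.
Codon 3: TTG Leu / CTT Leu — synonymous.
Codon 4: ATT Ile / ATA Ile — synonymous.
Codon 5: GGG Gly / TTA Leu — nonsynonymous.
Codon 6: GAC Asp / GAT Asp — synonymous.
Nonsynonymous differences: 1.

1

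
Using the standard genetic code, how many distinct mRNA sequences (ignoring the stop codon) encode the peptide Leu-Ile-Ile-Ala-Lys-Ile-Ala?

5184

Leu: 6 codons.
Ile: 3 codons.
Ile: 3 codons.
Ala: 4 codons.
Lys: 2 codons.
Ile: 3 codons.
Ala: 4 codons.
6 × 3 × 3 × 4 × 2 × 3 × 4 = 5184.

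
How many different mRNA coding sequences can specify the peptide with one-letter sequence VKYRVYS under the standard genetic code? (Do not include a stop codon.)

4608

Val: 4 codons.
Lys: 2 codons.
Tyr: 2 codons.
Arg: 6 codons.
Val: 4 codons.
Tyr: 2 codons.
Ser: 6 codons.
4 × 2 × 2 × 6 × 4 × 2 × 6 = 4608.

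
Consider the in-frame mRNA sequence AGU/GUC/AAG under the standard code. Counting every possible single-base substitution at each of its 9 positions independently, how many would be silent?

Codon 1 (AGU, Ser): 1 synonymous substitution.
Codon 2 (GUC, Val): 3 synonymous substitutions.
Codon 3 (AAG, Lys): 1 synonymous substitution.
Total: 1 + 3 + 1 = 5.

5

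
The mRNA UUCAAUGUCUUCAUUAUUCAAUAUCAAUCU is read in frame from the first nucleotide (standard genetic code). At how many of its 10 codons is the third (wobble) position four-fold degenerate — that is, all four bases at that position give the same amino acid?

Codon 1 UUC (Phe): third position 2-fold.
Codon 2 AAU (Asn): third position 2-fold.
Codon 3 GUC (Val): third position 4-fold.
Codon 4 UUC (Phe): third position 2-fold.
Codon 5 AUU (Ile): third position 3-fold.
Codon 6 AUU (Ile): third position 3-fold.
Codon 7 CAA (Gln): third position 2-fold.
Codon 8 UAU (Tyr): third position 2-fold.
Codon 9 CAA (Gln): third position 2-fold.
Codon 10 UCU (Ser): third position 4-fold.
Four-fold degenerate third positions: 2.

2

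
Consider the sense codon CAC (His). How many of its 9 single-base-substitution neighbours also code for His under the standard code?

1

Position 1: none → 0 synonymous.
Position 2: none → 0 synonymous.
Position 3: CAU → 1 synonymous.
Total: 0 + 0 + 1 = 1.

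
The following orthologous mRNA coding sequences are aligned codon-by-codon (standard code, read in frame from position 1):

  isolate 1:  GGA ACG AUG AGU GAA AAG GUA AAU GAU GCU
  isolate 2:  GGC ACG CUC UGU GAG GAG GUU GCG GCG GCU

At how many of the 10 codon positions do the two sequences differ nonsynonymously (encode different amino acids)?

5

Codon 1: GGA Gly / GGC Gly — synonymous.
Codon 2: ACG Thr / ACG Thr — identical.
Codon 3: AUG Met / CUC Leu — nonsynonymous.
Codon 4: AGU Ser / UGU Cys — nonsynonymous.
Codon 5: GAA Glu / GAG Glu — synonymous.
Codon 6: AAG Lys / GAG Glu — nonsynonymous.
Codon 7: GUA Val / GUU Val — synonymous.
Codon 8: AAU Asn / GCG Ala — nonsynonymous.
Codon 9: GAU Asp / GCG Ala — nonsynonymous.
Codon 10: GCU Ala / GCU Ala — identical.
Nonsynonymous differences: 5.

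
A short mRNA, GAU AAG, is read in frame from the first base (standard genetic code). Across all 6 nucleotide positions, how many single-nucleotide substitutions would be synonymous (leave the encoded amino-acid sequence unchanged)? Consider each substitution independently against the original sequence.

Codon 1 (GAU, Asp): 1 synonymous substitution.
Codon 2 (AAG, Lys): 1 synonymous substitution.
Total: 1 + 1 = 2.

2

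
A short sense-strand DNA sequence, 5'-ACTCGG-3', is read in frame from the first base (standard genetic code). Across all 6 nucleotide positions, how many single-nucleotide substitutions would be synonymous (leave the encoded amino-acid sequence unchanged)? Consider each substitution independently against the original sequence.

Codon 1 (ACT, Thr): 3 synonymous substitutions.
Codon 2 (CGG, Arg): 4 synonymous substitutions.
Total: 3 + 4 = 7.

7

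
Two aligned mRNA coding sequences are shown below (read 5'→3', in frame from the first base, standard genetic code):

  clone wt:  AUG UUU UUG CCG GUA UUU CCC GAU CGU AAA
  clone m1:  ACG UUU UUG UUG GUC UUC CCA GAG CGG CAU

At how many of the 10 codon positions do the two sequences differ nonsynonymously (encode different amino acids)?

Codon 1: AUG Met / ACG Thr — nonsynonymous.
Codon 2: UUU Phe / UUU Phe — identical.
Codon 3: UUG Leu / UUG Leu — identical.
Codon 4: CCG Pro / UUG Leu — nonsynonymous.
Codon 5: GUA Val / GUC Val — synonymous.
Codon 6: UUU Phe / UUC Phe — synonymous.
Codon 7: CCC Pro / CCA Pro — synonymous.
Codon 8: GAU Asp / GAG Glu — nonsynonymous.
Codon 9: CGU Arg / CGG Arg — synonymous.
Codon 10: AAA Lys / CAU His — nonsynonymous.
Nonsynonymous differences: 4.

4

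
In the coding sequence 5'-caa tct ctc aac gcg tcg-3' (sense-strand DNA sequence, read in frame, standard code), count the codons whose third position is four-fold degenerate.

4

Codon 1 CAA (Gln): third position 2-fold.
Codon 2 TCT (Ser): third position 4-fold.
Codon 3 CTC (Leu): third position 4-fold.
Codon 4 AAC (Asn): third position 2-fold.
Codon 5 GCG (Ala): third position 4-fold.
Codon 6 TCG (Ser): third position 4-fold.
Four-fold degenerate third positions: 4.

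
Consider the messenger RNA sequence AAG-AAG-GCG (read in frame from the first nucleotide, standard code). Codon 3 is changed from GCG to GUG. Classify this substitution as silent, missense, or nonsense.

Position 8 falls in codon 3: GCG → Ala.
After the substitution the codon is GUG → Val.
Ala ≠ Val, so this is a missense mutation.

missense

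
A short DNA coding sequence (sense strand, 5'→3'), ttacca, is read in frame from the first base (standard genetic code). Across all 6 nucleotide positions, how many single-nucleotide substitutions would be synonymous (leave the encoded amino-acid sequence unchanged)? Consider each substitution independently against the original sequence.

5

Codon 1 (TTA, Leu): 2 synonymous substitutions.
Codon 2 (CCA, Pro): 3 synonymous substitutions.
Total: 2 + 3 = 5.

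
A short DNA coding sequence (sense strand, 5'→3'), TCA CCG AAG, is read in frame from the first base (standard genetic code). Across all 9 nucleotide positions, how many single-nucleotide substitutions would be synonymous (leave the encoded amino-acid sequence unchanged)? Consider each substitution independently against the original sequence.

7

Codon 1 (TCA, Ser): 3 synonymous substitutions.
Codon 2 (CCG, Pro): 3 synonymous substitutions.
Codon 3 (AAG, Lys): 1 synonymous substitution.
Total: 3 + 3 + 1 = 7.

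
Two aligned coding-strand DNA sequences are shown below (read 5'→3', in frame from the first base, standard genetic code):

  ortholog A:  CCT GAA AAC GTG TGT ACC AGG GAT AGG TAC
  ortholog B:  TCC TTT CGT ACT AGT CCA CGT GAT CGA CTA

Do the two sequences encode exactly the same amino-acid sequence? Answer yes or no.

no

Codon 1: CCT Pro / TCC Ser — nonsynonymous.
Codon 2: GAA Glu / TTT Phe — nonsynonymous.
Codon 3: AAC Asn / CGT Arg — nonsynonymous.
Codon 4: GTG Val / ACT Thr — nonsynonymous.
Codon 5: TGT Cys / AGT Ser — nonsynonymous.
Codon 6: ACC Thr / CCA Pro — nonsynonymous.
Codon 7: AGG Arg / CGT Arg — synonymous.
Codon 8: GAT Asp / GAT Asp — identical.
Codon 9: AGG Arg / CGA Arg — synonymous.
Codon 10: TAC Tyr / CTA Leu — nonsynonymous.
Nonsynonymous differences: 7 → different protein.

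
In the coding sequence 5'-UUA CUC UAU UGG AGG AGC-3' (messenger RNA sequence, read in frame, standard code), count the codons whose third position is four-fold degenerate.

Codon 1 UUA (Leu): third position 2-fold.
Codon 2 CUC (Leu): third position 4-fold.
Codon 3 UAU (Tyr): third position 2-fold.
Codon 4 UGG (Trp): third position 1-fold.
Codon 5 AGG (Arg): third position 2-fold.
Codon 6 AGC (Ser): third position 2-fold.
Four-fold degenerate third positions: 1.

1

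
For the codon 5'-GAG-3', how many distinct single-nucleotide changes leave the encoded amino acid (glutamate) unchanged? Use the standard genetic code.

1

Position 1: none → 0 synonymous.
Position 2: none → 0 synonymous.
Position 3: GAA → 1 synonymous.
Total: 0 + 0 + 1 = 1.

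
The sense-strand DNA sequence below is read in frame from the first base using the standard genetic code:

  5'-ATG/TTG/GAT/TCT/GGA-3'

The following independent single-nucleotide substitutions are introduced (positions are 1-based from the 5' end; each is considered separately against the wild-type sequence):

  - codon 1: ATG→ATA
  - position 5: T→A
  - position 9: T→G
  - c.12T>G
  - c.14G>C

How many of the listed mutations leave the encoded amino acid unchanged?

1

Codon 1: ATG (Met) → ATA (Ile) — missense.
Codon 2: TTG (Leu) → TAG (Stop) — nonsense.
Codon 3: GAT (Asp) → GAG (Glu) — missense.
Codon 4: TCT (Ser) → TCG (Ser) — synonymous.
Codon 5: GGA (Gly) → GCA (Ala) — missense.
Synonymous: 1 of 5.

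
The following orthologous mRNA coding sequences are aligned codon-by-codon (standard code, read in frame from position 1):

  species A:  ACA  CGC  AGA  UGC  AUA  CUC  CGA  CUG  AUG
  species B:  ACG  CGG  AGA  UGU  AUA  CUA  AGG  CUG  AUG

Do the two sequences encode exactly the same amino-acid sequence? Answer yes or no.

yes

Codon 1: ACA Thr / ACG Thr — synonymous.
Codon 2: CGC Arg / CGG Arg — synonymous.
Codon 3: AGA Arg / AGA Arg — identical.
Codon 4: UGC Cys / UGU Cys — synonymous.
Codon 5: AUA Ile / AUA Ile — identical.
Codon 6: CUC Leu / CUA Leu — synonymous.
Codon 7: CGA Arg / AGG Arg — synonymous.
Codon 8: CUG Leu / CUG Leu — identical.
Codon 9: AUG Met / AUG Met — identical.
Nonsynonymous differences: 0 → same protein.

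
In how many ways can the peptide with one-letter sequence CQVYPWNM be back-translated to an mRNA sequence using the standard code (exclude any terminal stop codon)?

Cys: 2 codons.
Gln: 2 codons.
Val: 4 codons.
Tyr: 2 codons.
Pro: 4 codons.
Trp: 1 codon.
Asn: 2 codons.
Met: 1 codon.
2 × 2 × 4 × 2 × 4 × 1 × 2 × 1 = 256.

256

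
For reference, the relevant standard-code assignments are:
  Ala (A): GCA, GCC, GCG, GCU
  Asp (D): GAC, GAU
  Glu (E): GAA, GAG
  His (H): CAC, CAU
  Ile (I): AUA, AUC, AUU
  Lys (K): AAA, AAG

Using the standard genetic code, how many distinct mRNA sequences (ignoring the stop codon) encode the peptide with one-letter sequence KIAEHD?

192

Lys: 2 codons.
Ile: 3 codons.
Ala: 4 codons.
Glu: 2 codons.
His: 2 codons.
Asp: 2 codons.
2 × 3 × 4 × 2 × 2 × 2 = 192.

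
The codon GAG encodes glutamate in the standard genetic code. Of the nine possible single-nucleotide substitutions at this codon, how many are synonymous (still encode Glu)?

Position 1: none → 0 synonymous.
Position 2: none → 0 synonymous.
Position 3: GAA → 1 synonymous.
Total: 0 + 0 + 1 = 1.

1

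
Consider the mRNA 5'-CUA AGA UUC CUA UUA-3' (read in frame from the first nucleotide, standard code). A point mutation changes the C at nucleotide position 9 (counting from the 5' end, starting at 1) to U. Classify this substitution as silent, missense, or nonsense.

Position 9 falls in codon 3: UUC → Phe.
After the substitution the codon is UUU → Phe.
Both encode Phe, so the change is synonymous.

silent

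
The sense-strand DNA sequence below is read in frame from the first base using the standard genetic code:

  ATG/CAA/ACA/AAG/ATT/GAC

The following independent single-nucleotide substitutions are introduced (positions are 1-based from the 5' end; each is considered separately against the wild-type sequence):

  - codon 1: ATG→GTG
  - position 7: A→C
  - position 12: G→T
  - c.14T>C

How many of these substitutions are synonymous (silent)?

Codon 1: ATG (Met) → GTG (Val) — missense.
Codon 3: ACA (Thr) → CCA (Pro) — missense.
Codon 4: AAG (Lys) → AAT (Asn) — missense.
Codon 5: ATT (Ile) → ACT (Thr) — missense.
Synonymous: 0 of 4.

0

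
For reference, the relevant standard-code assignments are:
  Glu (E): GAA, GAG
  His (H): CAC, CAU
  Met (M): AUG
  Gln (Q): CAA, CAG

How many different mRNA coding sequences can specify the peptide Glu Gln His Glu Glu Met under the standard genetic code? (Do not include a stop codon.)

Glu: 2 codons.
Gln: 2 codons.
His: 2 codons.
Glu: 2 codons.
Glu: 2 codons.
Met: 1 codon.
2 × 2 × 2 × 2 × 2 × 1 = 32.

32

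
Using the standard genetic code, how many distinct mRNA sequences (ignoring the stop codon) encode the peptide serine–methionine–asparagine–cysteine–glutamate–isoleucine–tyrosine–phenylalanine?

576

Ser: 6 codons.
Met: 1 codon.
Asn: 2 codons.
Cys: 2 codons.
Glu: 2 codons.
Ile: 3 codons.
Tyr: 2 codons.
Phe: 2 codons.
6 × 1 × 2 × 2 × 2 × 3 × 2 × 2 = 576.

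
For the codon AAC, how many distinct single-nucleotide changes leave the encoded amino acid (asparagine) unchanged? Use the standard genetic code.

Position 1: none → 0 synonymous.
Position 2: none → 0 synonymous.
Position 3: AAT → 1 synonymous.
Total: 0 + 0 + 1 = 1.

1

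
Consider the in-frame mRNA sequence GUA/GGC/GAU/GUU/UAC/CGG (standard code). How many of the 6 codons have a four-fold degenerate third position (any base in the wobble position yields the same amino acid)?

4

Codon 1 GUA (Val): third position 4-fold.
Codon 2 GGC (Gly): third position 4-fold.
Codon 3 GAU (Asp): third position 2-fold.
Codon 4 GUU (Val): third position 4-fold.
Codon 5 UAC (Tyr): third position 2-fold.
Codon 6 CGG (Arg): third position 4-fold.
Four-fold degenerate third positions: 4.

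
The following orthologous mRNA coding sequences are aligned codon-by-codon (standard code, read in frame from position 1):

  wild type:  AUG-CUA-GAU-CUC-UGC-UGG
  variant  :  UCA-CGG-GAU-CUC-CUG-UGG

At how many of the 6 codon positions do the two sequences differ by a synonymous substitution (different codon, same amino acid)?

Codon 1: AUG Met / UCA Ser — nonsynonymous.
Codon 2: CUA Leu / CGG Arg — nonsynonymous.
Codon 3: GAU Asp / GAU Asp — identical.
Codon 4: CUC Leu / CUC Leu — identical.
Codon 5: UGC Cys / CUG Leu — nonsynonymous.
Codon 6: UGG Trp / UGG Trp — identical.
Synonymous differences: 0.

0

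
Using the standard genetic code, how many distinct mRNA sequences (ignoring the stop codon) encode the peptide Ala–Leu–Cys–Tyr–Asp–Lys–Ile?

Ala: 4 codons.
Leu: 6 codons.
Cys: 2 codons.
Tyr: 2 codons.
Asp: 2 codons.
Lys: 2 codons.
Ile: 3 codons.
4 × 6 × 2 × 2 × 2 × 2 × 3 = 1152.

1152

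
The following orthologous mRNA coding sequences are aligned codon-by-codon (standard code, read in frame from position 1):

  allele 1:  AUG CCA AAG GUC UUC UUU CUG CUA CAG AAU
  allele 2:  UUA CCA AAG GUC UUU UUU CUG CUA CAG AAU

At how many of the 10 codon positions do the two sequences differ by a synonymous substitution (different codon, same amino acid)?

Codon 1: AUG Met / UUA Leu — nonsynonymous.
Codon 2: CCA Pro / CCA Pro — identical.
Codon 3: AAG Lys / AAG Lys — identical.
Codon 4: GUC Val / GUC Val — identical.
Codon 5: UUC Phe / UUU Phe — synonymous.
Codon 6: UUU Phe / UUU Phe — identical.
Codon 7: CUG Leu / CUG Leu — identical.
Codon 8: CUA Leu / CUA Leu — identical.
Codon 9: CAG Gln / CAG Gln — identical.
Codon 10: AAU Asn / AAU Asn — identical.
Synonymous differences: 1.

1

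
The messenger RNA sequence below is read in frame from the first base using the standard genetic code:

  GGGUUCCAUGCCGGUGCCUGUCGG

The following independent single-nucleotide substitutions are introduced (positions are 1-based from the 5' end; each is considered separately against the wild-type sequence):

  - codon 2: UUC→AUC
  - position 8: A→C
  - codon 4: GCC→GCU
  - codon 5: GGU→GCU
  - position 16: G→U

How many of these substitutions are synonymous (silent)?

Codon 2: UUC (Phe) → AUC (Ile) — missense.
Codon 3: CAU (His) → CCU (Pro) — missense.
Codon 4: GCC (Ala) → GCU (Ala) — synonymous.
Codon 5: GGU (Gly) → GCU (Ala) — missense.
Codon 6: GCC (Ala) → UCC (Ser) — missense.
Synonymous: 1 of 5.

1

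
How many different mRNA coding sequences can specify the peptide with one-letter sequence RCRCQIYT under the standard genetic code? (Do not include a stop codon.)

Arg: 6 codons.
Cys: 2 codons.
Arg: 6 codons.
Cys: 2 codons.
Gln: 2 codons.
Ile: 3 codons.
Tyr: 2 codons.
Thr: 4 codons.
6 × 2 × 6 × 2 × 2 × 3 × 2 × 4 = 6912.

6912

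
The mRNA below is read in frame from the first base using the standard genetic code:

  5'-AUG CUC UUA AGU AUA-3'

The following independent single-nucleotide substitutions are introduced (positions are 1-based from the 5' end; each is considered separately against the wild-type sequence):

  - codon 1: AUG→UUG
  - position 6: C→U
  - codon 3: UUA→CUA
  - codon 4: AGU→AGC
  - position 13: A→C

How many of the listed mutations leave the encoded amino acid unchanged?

3

Codon 1: AUG (Met) → UUG (Leu) — missense.
Codon 2: CUC (Leu) → CUU (Leu) — synonymous.
Codon 3: UUA (Leu) → CUA (Leu) — synonymous.
Codon 4: AGU (Ser) → AGC (Ser) — synonymous.
Codon 5: AUA (Ile) → CUA (Leu) — missense.
Synonymous: 3 of 5.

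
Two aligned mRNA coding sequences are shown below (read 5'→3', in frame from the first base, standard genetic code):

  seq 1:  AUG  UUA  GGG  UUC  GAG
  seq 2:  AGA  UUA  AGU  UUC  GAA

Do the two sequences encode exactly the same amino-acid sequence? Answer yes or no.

no

Codon 1: AUG Met / AGA Arg — nonsynonymous.
Codon 2: UUA Leu / UUA Leu — identical.
Codon 3: GGG Gly / AGU Ser — nonsynonymous.
Codon 4: UUC Phe / UUC Phe — identical.
Codon 5: GAG Glu / GAA Glu — synonymous.
Nonsynonymous differences: 2 → different protein.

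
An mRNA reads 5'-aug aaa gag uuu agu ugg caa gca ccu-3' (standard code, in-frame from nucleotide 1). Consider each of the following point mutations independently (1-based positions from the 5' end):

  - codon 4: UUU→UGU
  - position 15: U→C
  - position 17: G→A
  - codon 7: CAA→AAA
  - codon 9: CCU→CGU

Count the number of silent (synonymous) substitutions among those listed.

Codon 4: UUU (Phe) → UGU (Cys) — missense.
Codon 5: AGU (Ser) → AGC (Ser) — synonymous.
Codon 6: UGG (Trp) → UAG (Stop) — nonsense.
Codon 7: CAA (Gln) → AAA (Lys) — missense.
Codon 9: CCU (Pro) → CGU (Arg) — missense.
Synonymous: 1 of 5.

1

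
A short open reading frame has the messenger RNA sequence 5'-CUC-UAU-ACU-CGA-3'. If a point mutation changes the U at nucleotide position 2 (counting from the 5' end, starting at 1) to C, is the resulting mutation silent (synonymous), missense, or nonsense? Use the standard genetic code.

missense

Position 2 falls in codon 1: CUC → Leu.
After the substitution the codon is CCC → Pro.
Leu ≠ Pro, so this is a missense mutation.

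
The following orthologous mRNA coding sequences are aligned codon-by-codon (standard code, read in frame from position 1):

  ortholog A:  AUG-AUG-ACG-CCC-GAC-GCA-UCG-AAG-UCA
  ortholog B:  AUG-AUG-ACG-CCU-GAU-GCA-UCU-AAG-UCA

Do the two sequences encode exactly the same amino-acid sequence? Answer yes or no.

Codon 1: AUG Met / AUG Met — identical.
Codon 2: AUG Met / AUG Met — identical.
Codon 3: ACG Thr / ACG Thr — identical.
Codon 4: CCC Pro / CCU Pro — synonymous.
Codon 5: GAC Asp / GAU Asp — synonymous.
Codon 6: GCA Ala / GCA Ala — identical.
Codon 7: UCG Ser / UCU Ser — synonymous.
Codon 8: AAG Lys / AAG Lys — identical.
Codon 9: UCA Ser / UCA Ser — identical.
Nonsynonymous differences: 0 → same protein.

yes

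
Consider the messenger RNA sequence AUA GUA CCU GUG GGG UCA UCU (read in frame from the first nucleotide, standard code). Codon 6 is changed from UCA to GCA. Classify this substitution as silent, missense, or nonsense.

Position 16 falls in codon 6: UCA → Ser.
After the substitution the codon is GCA → Ala.
Ser ≠ Ala, so this is a missense mutation.

missense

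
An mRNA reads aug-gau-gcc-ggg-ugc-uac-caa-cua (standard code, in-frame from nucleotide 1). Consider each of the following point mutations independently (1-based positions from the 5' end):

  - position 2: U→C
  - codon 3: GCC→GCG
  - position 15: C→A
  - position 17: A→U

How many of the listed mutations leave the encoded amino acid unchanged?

Codon 1: AUG (Met) → ACG (Thr) — missense.
Codon 3: GCC (Ala) → GCG (Ala) — synonymous.
Codon 5: UGC (Cys) → UGA (Stop) — nonsense.
Codon 6: UAC (Tyr) → UUC (Phe) — missense.
Synonymous: 1 of 4.

1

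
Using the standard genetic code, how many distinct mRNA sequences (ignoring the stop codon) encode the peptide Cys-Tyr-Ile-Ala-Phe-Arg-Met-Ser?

3456

Cys: 2 codons.
Tyr: 2 codons.
Ile: 3 codons.
Ala: 4 codons.
Phe: 2 codons.
Arg: 6 codons.
Met: 1 codon.
Ser: 6 codons.
2 × 2 × 3 × 4 × 2 × 6 × 1 × 6 = 3456.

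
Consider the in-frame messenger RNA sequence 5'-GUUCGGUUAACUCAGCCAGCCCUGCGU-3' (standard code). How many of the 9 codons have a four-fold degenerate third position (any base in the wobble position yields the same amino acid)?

Codon 1 GUU (Val): third position 4-fold.
Codon 2 CGG (Arg): third position 4-fold.
Codon 3 UUA (Leu): third position 2-fold.
Codon 4 ACU (Thr): third position 4-fold.
Codon 5 CAG (Gln): third position 2-fold.
Codon 6 CCA (Pro): third position 4-fold.
Codon 7 GCC (Ala): third position 4-fold.
Codon 8 CUG (Leu): third position 4-fold.
Codon 9 CGU (Arg): third position 4-fold.
Four-fold degenerate third positions: 7.

7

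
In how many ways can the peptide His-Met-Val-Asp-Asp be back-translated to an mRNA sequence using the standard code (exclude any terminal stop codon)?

32

His: 2 codons.
Met: 1 codon.
Val: 4 codons.
Asp: 2 codons.
Asp: 2 codons.
2 × 1 × 4 × 2 × 2 = 32.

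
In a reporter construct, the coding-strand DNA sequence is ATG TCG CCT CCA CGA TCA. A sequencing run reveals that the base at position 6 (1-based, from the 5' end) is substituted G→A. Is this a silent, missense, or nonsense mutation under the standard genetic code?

Position 6 falls in codon 2: TCG → Ser.
After the substitution the codon is TCA → Ser.
Both encode Ser, so the change is synonymous.

silent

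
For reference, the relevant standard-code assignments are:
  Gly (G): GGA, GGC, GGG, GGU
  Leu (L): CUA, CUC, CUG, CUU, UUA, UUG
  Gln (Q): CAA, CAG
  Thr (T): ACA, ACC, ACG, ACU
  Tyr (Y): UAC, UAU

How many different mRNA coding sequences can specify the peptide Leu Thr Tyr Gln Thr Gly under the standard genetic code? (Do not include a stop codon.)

1536

Leu: 6 codons.
Thr: 4 codons.
Tyr: 2 codons.
Gln: 2 codons.
Thr: 4 codons.
Gly: 4 codons.
6 × 4 × 2 × 2 × 4 × 4 = 1536.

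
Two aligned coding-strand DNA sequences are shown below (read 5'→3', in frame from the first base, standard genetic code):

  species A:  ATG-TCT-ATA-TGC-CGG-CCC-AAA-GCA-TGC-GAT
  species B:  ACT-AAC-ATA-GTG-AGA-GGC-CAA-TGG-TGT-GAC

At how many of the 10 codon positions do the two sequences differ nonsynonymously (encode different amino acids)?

6

Codon 1: ATG Met / ACT Thr — nonsynonymous.
Codon 2: TCT Ser / AAC Asn — nonsynonymous.
Codon 3: ATA Ile / ATA Ile — identical.
Codon 4: TGC Cys / GTG Val — nonsynonymous.
Codon 5: CGG Arg / AGA Arg — synonymous.
Codon 6: CCC Pro / GGC Gly — nonsynonymous.
Codon 7: AAA Lys / CAA Gln — nonsynonymous.
Codon 8: GCA Ala / TGG Trp — nonsynonymous.
Codon 9: TGC Cys / TGT Cys — synonymous.
Codon 10: GAT Asp / GAC Asp — synonymous.
Nonsynonymous differences: 6.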